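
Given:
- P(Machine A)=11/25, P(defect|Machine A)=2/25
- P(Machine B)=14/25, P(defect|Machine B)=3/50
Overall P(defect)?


P(B) = Σ P(B|Aᵢ)×P(Aᵢ)
  2/25×11/25 = 22/625
  3/50×14/25 = 21/625
Sum = 43/625

P(defect) = 43/625 ≈ 6.88%


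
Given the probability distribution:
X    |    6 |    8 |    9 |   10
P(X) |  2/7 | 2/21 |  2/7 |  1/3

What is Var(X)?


E[X] = 176/21
E[X²] = 510/7
Var(X) = E[X²] - (E[X])² = 510/7 - 30976/441 = 1154/441

Var(X) = 1154/441 ≈ 2.6168


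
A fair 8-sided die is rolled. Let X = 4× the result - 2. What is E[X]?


E[die] = (1+8)/2 = 9/2
E[X] = 4×9/2 - 2 = 16

E[X] = 16


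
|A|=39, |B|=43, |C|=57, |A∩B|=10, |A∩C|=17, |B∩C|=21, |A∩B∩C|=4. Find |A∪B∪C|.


|A∪B∪C| = 39+43+57-10-17-21+4 = 95

|A∪B∪C| = 95


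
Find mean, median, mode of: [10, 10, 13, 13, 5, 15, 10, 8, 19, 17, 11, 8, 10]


Sorted: [5, 8, 8, 10, 10, 10, 10, 11, 13, 13, 15, 17, 19]
Mean = 149/13
Median = 10
Freq: {10: 4, 13: 2, 5: 1, 15: 1, 8: 2, 19: 1, 17: 1, 11: 1}
Mode: [10]

Mean=149/13, Median=10, Mode=10


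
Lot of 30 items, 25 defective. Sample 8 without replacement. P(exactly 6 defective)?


Hypergeometric: C(25,6)×C(5,2)/C(30,8)
= 177100×10/5852925 = 3080/10179

P(X=6) = 3080/10179 ≈ 30.26%


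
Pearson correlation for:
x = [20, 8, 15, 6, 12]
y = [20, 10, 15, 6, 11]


n=5, Σx=61, Σy=62, Σxy=873, Σx²=869, Σy²=882
r = (5×873 - 61×62)/√((5×869 - 61²)(5×882 - 62²))
= 583/√(624×566) = 583/√353184 ≈ 583/594.2929 ≈ 0.9810

r ≈ 0.9810


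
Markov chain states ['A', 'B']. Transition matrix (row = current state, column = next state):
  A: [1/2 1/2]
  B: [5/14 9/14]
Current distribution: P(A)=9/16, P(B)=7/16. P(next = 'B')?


P(next=B) = Σᵢ P(now=i)×P(i→B)
= 9/16×1/2 + 7/16×9/14
= 9/32 + 9/32 = 9/16

P = 9/16 ≈ 0.5625


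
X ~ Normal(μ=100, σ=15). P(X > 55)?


z = (55-100)/15 = -3.0
P(X > 55) = 1 - P(Z ≤ -3.0) = 1 - 0.0013 = 0.9987

P(X > 55) ≈ 0.9987


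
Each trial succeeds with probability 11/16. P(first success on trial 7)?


Geometric: P(X=7) = (1-p)^(k-1)×p = (5/16)^6×11/16 = 171875/268435456

P(X=7) = 171875/268435456 ≈ 0.06%


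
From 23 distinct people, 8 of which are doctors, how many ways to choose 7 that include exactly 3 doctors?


Choose 3 of the 8 doctors and 4 of the other 15 people:
C(8,3)×C(15,4) = 56×1365 = 76440

76440


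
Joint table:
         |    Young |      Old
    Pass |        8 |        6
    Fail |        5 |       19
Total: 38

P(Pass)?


P(Pass) = (8+6)/38 = 14/38 = 7/19

P(Pass) = 7/19 ≈ 36.84%


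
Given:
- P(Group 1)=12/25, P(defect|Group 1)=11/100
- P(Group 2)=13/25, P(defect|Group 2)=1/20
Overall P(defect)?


P(B) = Σ P(B|Aᵢ)×P(Aᵢ)
  11/100×12/25 = 33/625
  1/20×13/25 = 13/500
Sum = 197/2500

P(defect) = 197/2500 ≈ 7.88%


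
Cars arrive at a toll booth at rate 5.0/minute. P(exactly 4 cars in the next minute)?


Poisson(λ=5.0): P(X=4) = e^(-λ)×λ^k/k!
= e^(-5.0) × 5.0^4 / 4!
≈ 0.006737946999 × 625 / 24 ≈ 0.175467

P(X=4) ≈ 0.175467 ≈ 17.55%


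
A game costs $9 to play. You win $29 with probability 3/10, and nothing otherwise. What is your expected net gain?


E[gain] = (29-9)×3/10 + (-9)×7/10
= 6 - 63/10 = -3/10

Expected net gain = $-3/10 ≈ $-0.30


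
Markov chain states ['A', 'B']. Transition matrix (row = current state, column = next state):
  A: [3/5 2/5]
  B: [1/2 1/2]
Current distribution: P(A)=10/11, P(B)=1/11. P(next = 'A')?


P(next=A) = Σᵢ P(now=i)×P(i→A)
= 10/11×3/5 + 1/11×1/2
= 6/11 + 1/22 = 13/22

P = 13/22 ≈ 0.5909


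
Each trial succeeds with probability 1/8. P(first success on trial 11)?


Geometric: P(X=11) = (1-p)^(k-1)×p = (7/8)^10×1/8 = 282475249/8589934592

P(X=11) = 282475249/8589934592 ≈ 3.29%


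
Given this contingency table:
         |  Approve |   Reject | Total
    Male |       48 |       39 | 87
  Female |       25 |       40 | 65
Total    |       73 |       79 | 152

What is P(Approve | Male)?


P(Approve | Male) = 48/(48+39) = 48/87 = 16/29

P(Approve|Male) = 16/29 ≈ 55.17%


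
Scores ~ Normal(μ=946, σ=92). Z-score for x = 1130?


z = (x - μ)/σ = (1130 - 946)/92 = 2.0

z = 2.0


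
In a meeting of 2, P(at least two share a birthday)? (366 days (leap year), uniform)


P(all different) = Π(366-i)/366 for i=0..1
= 0.997268
P(match) = 1 - 0.997268 = 0.002732

P ≈ 0.0027 ≈ 0.27%


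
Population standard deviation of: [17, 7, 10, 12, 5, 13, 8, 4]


Mean = 76/8 = 19/2
  (17-19/2)²=225/4
  (7-19/2)²=25/4
  (10-19/2)²=1/4
  (12-19/2)²=25/4
  (5-19/2)²=81/4
  (13-19/2)²=49/4
  (8-19/2)²=9/4
  (4-19/2)²=121/4
Σ(x-μ)² = 134
σ² = 134/8 = 67/4

σ = √(67/4) ≈ 4.0927


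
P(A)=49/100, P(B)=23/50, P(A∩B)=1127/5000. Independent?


P(A)×P(B) = 1127/5000
P(A∩B) = 1127/5000
Equal ✓ → Independent

Yes, independent


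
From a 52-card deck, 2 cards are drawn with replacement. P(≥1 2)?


P(not a 2) = 48/52 = 12/13
P(none in 2 draws) = (12/13)^2 = 144/169
P(≥1 2) = 1 - 144/169 = 25/169

P = 25/169 ≈ 14.79%


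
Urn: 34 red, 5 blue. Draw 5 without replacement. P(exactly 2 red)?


Hypergeometric: C(34,2)×C(5,3)/C(39,5)
= 561×10/575757 = 1870/191919

P(X=2) = 1870/191919 ≈ 0.97%


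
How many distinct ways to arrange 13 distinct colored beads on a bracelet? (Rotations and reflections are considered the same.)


Free circular arrangements: rotations and reflections both identified.
(n-1)!/2 = 12!/2 = 479001600/2 = 239500800

239500800


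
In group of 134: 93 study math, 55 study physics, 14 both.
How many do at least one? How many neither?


|A∪B| = 93+55-14 = 134
Neither = 134-134 = 0

At least one: 134; Neither: 0


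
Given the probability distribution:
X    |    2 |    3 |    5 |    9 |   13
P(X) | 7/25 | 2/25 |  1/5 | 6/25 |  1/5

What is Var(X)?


E[X] = 164/25
E[X²] = 1502/25
Var(X) = E[X²] - (E[X])² = 1502/25 - 26896/625 = 10654/625

Var(X) = 10654/625 ≈ 17.0464


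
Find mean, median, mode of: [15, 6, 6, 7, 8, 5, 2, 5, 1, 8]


Sorted: [1, 2, 5, 5, 6, 6, 7, 8, 8, 15]
Mean = 63/10
Median = 6
Freq: {15: 1, 6: 2, 7: 1, 8: 2, 5: 2, 2: 1, 1: 1}
Mode: [5, 6, 8]

Mean=63/10, Median=6, Mode=[5, 6, 8]


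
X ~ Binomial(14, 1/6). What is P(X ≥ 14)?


P(X ≥ 14) = Σ P(X=i) for i=14..14
P(X=14) = 1/78364164096
Sum = 1/78364164096

P(X ≥ 14) = 1/78364164096 ≈ 0.00%


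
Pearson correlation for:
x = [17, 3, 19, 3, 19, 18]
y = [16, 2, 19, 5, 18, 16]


n=6, Σx=79, Σy=76, Σxy=1284, Σx²=1353, Σy²=1226
r = (6×1284 - 79×76)/√((6×1353 - 79²)(6×1226 - 76²))
= 1700/√(1877×1580) = 1700/√2965660 ≈ 1700/1722.1092 ≈ 0.9872

r ≈ 0.9872


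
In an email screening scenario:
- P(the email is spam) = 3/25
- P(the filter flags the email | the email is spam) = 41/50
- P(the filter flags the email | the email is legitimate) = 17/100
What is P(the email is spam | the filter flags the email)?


Using Bayes' theorem:
P(A|B) = P(B|A)·P(A) / P(B)

P(the filter flags the email) = 41/50 × 3/25 + 17/100 × 22/25
= 123/1250 + 187/1250 = 31/125

P(the email is spam|the filter flags the email) = (123/1250) / (31/125) = 123/310

P(the email is spam|the filter flags the email) = 123/310 ≈ 39.68%


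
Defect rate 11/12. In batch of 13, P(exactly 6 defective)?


Binomial: P(X=6) = C(13,6)×p^6×(1-p)^7
= 1716 × 1771561/2985984 × 1/35831808 = 253333223/8916100448256

P(X=6) = 253333223/8916100448256 ≈ 0.00%


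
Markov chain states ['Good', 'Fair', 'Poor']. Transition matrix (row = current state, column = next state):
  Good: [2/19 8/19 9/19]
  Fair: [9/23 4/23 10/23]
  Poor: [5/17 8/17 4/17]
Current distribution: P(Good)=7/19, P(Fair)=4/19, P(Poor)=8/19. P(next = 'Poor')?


P(next=Poor) = Σᵢ P(now=i)×P(i→Poor)
= 7/19×9/19 + 4/19×10/23 + 8/19×4/17
= 63/361 + 40/437 + 32/323 = 51537/141151

P = 51537/141151 ≈ 0.3651


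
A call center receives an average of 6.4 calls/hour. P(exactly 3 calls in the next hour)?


Poisson(λ=6.4): P(X=3) = e^(-λ)×λ^k/k!
= e^(-6.4) × 6.4^3 / 3!
≈ 0.001661557273 × 262.144 / 6 ≈ 0.072595

P(X=3) ≈ 0.072595 ≈ 7.26%


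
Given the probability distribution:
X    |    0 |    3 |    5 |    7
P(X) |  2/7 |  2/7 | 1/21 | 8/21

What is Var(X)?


E[X] = 79/21
E[X²] = 157/7
Var(X) = E[X²] - (E[X])² = 157/7 - 6241/441 = 3650/441

Var(X) = 3650/441 ≈ 8.2766


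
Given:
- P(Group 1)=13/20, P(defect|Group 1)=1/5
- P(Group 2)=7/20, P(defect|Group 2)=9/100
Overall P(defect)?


P(B) = Σ P(B|Aᵢ)×P(Aᵢ)
  1/5×13/20 = 13/100
  9/100×7/20 = 63/2000
Sum = 323/2000

P(defect) = 323/2000 ≈ 16.15%


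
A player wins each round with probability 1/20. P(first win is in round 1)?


Geometric: P(X=1) = (1-p)^(k-1)×p = (19/20)^0×1/20 = 1/20

P(X=1) = 1/20 ≈ 5.00%


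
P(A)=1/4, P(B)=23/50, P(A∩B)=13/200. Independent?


P(A)×P(B) = 23/200
P(A∩B) = 13/200
Not equal → NOT independent

No, not independent


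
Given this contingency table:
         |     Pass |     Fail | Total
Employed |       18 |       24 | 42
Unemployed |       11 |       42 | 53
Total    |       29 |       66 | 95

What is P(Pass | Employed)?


P(Pass | Employed) = 18/(18+24) = 18/42 = 3/7

P(Pass|Employed) = 3/7 ≈ 42.86%


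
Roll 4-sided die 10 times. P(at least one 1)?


P(no 1)^10 = (3/4)^10 = 59049/1048576
P(≥1) = 1 - 59049/1048576 = 989527/1048576

P = 989527/1048576 ≈ 94.37%


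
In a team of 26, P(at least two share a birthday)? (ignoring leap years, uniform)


P(all different) = Π(365-i)/365 for i=0..25
= 0.401759
P(match) = 1 - 0.401759 = 0.598241

P ≈ 0.5982 ≈ 59.82%


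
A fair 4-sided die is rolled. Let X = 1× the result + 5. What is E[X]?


E[die] = (1+4)/2 = 5/2
E[X] = 1×5/2 + 5 = 15/2

E[X] = 15/2


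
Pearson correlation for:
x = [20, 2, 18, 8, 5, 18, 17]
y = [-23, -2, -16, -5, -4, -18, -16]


n=7, Σx=88, Σy=-84, Σxy=-1408, Σx²=1430, Σy²=1410
r = (7×(-1408) - 88×(-84))/√((7×1430 - 88²)(7×1410 - (-84)²))
= -2464/√(2266×2814) = -2464/√6376524 ≈ -2464/2525.1780 ≈ -0.9758

r ≈ -0.9758


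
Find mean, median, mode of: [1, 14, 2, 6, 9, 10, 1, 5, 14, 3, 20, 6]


Sorted: [1, 1, 2, 3, 5, 6, 6, 9, 10, 14, 14, 20]
Mean = 91/12
Median = 6
Freq: {1: 2, 14: 2, 2: 1, 6: 2, 9: 1, 10: 1, 5: 1, 3: 1, 20: 1}
Mode: [1, 6, 14]

Mean=91/12, Median=6, Mode=[1, 6, 14]


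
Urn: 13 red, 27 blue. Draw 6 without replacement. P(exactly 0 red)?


Hypergeometric: C(13,0)×C(27,6)/C(40,6)
= 1×296010/3838380 = 759/9842

P(X=0) = 759/9842 ≈ 7.71%


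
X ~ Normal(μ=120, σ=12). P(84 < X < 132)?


z₁=(84-120)/12=-3.0, z₂=(132-120)/12=1.0
P = Φ(1.0) - Φ(-3.0) = 0.841345 - 0.001350 = 0.839995 ≈ 0.8400

P(84 < X < 132) ≈ 0.8400


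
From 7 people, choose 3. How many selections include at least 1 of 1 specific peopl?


Complement: C(7,3) - C(6,3) = 35 - 20 = 15

15


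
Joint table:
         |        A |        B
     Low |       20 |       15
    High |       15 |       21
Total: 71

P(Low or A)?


P(Low∨A) = P(Low) + P(A) - P(Low∧A)
= (35 + 35 - 20)/71 = 50/71

P = 50/71 ≈ 70.42%


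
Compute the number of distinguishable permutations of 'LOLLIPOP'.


Letters: 8, freq: {'L': 3, 'O': 2, 'I': 1, 'P': 2}
8!/(3!×2!×1!×2!) = 40320/24 = 1680

1680


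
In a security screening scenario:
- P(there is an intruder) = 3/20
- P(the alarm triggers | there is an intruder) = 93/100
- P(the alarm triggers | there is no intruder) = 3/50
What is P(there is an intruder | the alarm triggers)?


Using Bayes' theorem:
P(A|B) = P(B|A)·P(A) / P(B)

P(the alarm triggers) = 93/100 × 3/20 + 3/50 × 17/20
= 279/2000 + 51/1000 = 381/2000

P(there is an intruder|the alarm triggers) = (279/2000) / (381/2000) = 93/127

P(there is an intruder|the alarm triggers) = 93/127 ≈ 73.23%


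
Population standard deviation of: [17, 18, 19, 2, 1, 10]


Mean = 67/6
  (17-67/6)²=1225/36
  (18-67/6)²=1681/36
  (19-67/6)²=2209/36
  (2-67/6)²=3025/36
  (1-67/6)²=3721/36
  (10-67/6)²=49/36
Σ(x-μ)² = 1985/6
σ² = (1985/6)/6 = 1985/36

σ = √(1985/36) ≈ 7.4256


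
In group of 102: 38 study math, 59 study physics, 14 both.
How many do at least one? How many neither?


|A∪B| = 38+59-14 = 83
Neither = 102-83 = 19

At least one: 83; Neither: 19


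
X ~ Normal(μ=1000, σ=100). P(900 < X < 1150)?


z₁=(900-1000)/100=-1.0, z₂=(1150-1000)/100=1.5
P = Φ(1.5) - Φ(-1.0) = 0.933193 - 0.158655 = 0.774538 ≈ 0.7745

P(900 < X < 1150) ≈ 0.7745


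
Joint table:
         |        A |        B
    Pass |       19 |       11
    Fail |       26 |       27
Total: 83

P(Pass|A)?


P(Pass|A) = 19/(19+26) = 19/45

P = 19/45 ≈ 42.22%


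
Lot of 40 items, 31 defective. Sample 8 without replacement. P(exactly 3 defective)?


Hypergeometric: C(31,3)×C(9,5)/C(40,8)
= 4495×126/76904685 = 12586/1708993

P(X=3) = 12586/1708993 ≈ 0.74%


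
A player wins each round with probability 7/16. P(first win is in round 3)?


Geometric: P(X=3) = (1-p)^(k-1)×p = (9/16)^2×7/16 = 567/4096

P(X=3) = 567/4096 ≈ 13.84%


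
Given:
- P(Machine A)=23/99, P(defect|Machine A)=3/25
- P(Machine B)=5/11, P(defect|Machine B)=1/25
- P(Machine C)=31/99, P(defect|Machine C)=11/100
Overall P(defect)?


P(B) = Σ P(B|Aᵢ)×P(Aᵢ)
  3/25×23/99 = 23/825
  1/25×5/11 = 1/55
  11/100×31/99 = 31/900
Sum = 797/9900

P(defect) = 797/9900 ≈ 8.05%


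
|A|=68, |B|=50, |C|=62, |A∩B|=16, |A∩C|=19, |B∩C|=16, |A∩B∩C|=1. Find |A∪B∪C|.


|A∪B∪C| = 68+50+62-16-19-16+1 = 130

|A∪B∪C| = 130


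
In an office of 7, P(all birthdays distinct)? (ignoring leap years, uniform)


P(all different) = Π(365-i)/365 for i=0..6
= (365/365)×(364/365)×...×(359/365)
= 0.943764

P ≈ 0.9438 ≈ 94.38%


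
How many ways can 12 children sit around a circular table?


Circular arrangements of 12 distinct objects: fix one position to break rotational symmetry.
(n-1)! = 11! = 39916800

39916800


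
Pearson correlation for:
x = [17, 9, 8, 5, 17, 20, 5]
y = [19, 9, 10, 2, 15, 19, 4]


n=7, Σx=81, Σy=78, Σxy=1149, Σx²=1173, Σy²=1148
r = (7×1149 - 81×78)/√((7×1173 - 81²)(7×1148 - 78²))
= 1725/√(1650×1952) = 1725/√3220800 ≈ 1725/1794.6587 ≈ 0.9612

r ≈ 0.9612


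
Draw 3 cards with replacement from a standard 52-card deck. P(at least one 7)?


P(not a 7) = 48/52 = 12/13
P(none in 3 draws) = (12/13)^3 = 1728/2197
P(≥1 7) = 1 - 1728/2197 = 469/2197

P = 469/2197 ≈ 21.35%


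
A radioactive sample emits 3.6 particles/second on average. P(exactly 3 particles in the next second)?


Poisson(λ=3.6): P(X=3) = e^(-λ)×λ^k/k!
= e^(-3.6) × 3.6^3 / 3!
≈ 0.02732372245 × 46.656 / 6 ≈ 0.212469

P(X=3) ≈ 0.212469 ≈ 21.25%


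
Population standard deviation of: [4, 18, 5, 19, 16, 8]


Mean = 70/6 = 35/3
  (4-35/3)²=529/9
  (18-35/3)²=361/9
  (5-35/3)²=400/9
  (19-35/3)²=484/9
  (16-35/3)²=169/9
  (8-35/3)²=121/9
Σ(x-μ)² = 688/3
σ² = (688/3)/6 = 344/9

σ = √(344/9) ≈ 6.1824


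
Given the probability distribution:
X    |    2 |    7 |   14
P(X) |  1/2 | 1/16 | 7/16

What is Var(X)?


E[X] = 121/16
E[X²] = 1453/16
Var(X) = E[X²] - (E[X])² = 1453/16 - 14641/256 = 8607/256

Var(X) = 8607/256 ≈ 33.6211


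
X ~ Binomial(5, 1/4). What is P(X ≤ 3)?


P(X ≤ 3) = Σ P(X=i) for i=0..3
P(X=0) = 243/1024
P(X=1) = 405/1024
P(X=2) = 135/512
P(X=3) = 45/512
Sum = 63/64

P(X ≤ 3) = 63/64 ≈ 98.44%


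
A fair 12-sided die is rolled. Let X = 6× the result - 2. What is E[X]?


E[die] = (1+12)/2 = 13/2
E[X] = 6×13/2 - 2 = 37

E[X] = 37


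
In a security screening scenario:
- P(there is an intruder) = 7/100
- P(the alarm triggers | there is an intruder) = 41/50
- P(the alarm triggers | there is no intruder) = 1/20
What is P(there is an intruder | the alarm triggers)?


Using Bayes' theorem:
P(A|B) = P(B|A)·P(A) / P(B)

P(the alarm triggers) = 41/50 × 7/100 + 1/20 × 93/100
= 287/5000 + 93/2000 = 1039/10000

P(there is an intruder|the alarm triggers) = (287/5000) / (1039/10000) = 574/1039

P(there is an intruder|the alarm triggers) = 574/1039 ≈ 55.25%


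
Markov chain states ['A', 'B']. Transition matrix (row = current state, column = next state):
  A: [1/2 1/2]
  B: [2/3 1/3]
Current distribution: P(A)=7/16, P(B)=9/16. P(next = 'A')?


P(next=A) = Σᵢ P(now=i)×P(i→A)
= 7/16×1/2 + 9/16×2/3
= 7/32 + 3/8 = 19/32

P = 19/32 ≈ 0.5938


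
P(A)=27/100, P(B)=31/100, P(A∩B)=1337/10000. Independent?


P(A)×P(B) = 837/10000
P(A∩B) = 1337/10000
Not equal → NOT independent

No, not independent


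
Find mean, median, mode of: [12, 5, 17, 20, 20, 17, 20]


Sorted: [5, 12, 17, 17, 20, 20, 20]
Mean = 111/7
Median = 17
Freq: {12: 1, 5: 1, 17: 2, 20: 3}
Mode: [20]

Mean=111/7, Median=17, Mode=20


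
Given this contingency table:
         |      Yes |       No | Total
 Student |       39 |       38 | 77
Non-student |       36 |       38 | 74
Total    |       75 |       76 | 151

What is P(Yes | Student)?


P(Yes | Student) = 39/(39+38) = 39/77

P(Yes|Student) = 39/77 ≈ 50.65%


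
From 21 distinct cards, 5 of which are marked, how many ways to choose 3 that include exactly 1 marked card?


Choose 1 of the 5 marked cards and 2 of the other 16 cards:
C(5,1)×C(16,2) = 5×120 = 600

600


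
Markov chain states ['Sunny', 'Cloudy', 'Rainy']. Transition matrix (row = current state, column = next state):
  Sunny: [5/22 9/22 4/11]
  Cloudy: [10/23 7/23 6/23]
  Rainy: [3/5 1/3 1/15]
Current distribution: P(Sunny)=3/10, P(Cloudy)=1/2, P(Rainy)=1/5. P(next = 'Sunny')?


P(next=Sunny) = Σᵢ P(now=i)×P(i→Sunny)
= 3/10×5/22 + 1/2×10/23 + 1/5×3/5
= 3/44 + 5/23 + 3/25 = 10261/25300

P = 10261/25300 ≈ 0.4056


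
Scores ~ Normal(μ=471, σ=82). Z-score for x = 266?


z = (x - μ)/σ = (266 - 471)/82 = -2.5

z = -2.5


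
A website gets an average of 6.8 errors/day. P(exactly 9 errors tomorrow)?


Poisson(λ=6.8): P(X=9) = e^(-λ)×λ^k/k!
= e^(-6.8) × 6.8^9 / 9!
≈ 0.001113775148 × 31087100.2964 / 362880 ≈ 0.095415

P(X=9) ≈ 0.095415 ≈ 9.54%


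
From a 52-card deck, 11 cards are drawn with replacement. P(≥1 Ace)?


P(not a Ace) = 48/52 = 12/13
P(none in 11 draws) = (12/13)^11 = 743008370688/1792160394037
P(≥1 Ace) = 1 - 743008370688/1792160394037 = 1049152023349/1792160394037

P = 1049152023349/1792160394037 ≈ 58.54%


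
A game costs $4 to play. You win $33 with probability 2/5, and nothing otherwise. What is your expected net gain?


E[gain] = (33-4)×2/5 + (-4)×3/5
= 58/5 - 12/5 = 46/5

Expected net gain = $46/5 ≈ $9.20


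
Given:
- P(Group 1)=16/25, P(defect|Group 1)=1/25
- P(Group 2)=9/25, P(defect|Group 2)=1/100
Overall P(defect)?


P(B) = Σ P(B|Aᵢ)×P(Aᵢ)
  1/25×16/25 = 16/625
  1/100×9/25 = 9/2500
Sum = 73/2500

P(defect) = 73/2500 ≈ 2.92%


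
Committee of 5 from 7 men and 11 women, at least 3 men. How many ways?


Count by #men:
  3M,2W: C(7,3)×C(11,2)=1925
  4M,1W: C(7,4)×C(11,1)=385
  5M,0W: C(7,5)×C(11,0)=21
Total = 2331

2331


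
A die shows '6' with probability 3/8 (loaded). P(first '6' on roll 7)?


Geometric: P(X=7) = (1-p)^(k-1)×p = (5/8)^6×3/8 = 46875/2097152

P(X=7) = 46875/2097152 ≈ 2.24%


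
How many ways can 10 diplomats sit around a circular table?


Circular arrangements of 10 distinct objects: fix one position to break rotational symmetry.
(n-1)! = 9! = 362880

362880


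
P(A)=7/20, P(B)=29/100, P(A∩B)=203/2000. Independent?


P(A)×P(B) = 203/2000
P(A∩B) = 203/2000
Equal ✓ → Independent

Yes, independent


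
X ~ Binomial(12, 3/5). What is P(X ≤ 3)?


P(X ≤ 3) = Σ P(X=i) for i=0..3
P(X=0) = 4096/244140625
P(X=1) = 73728/244140625
P(X=2) = 608256/244140625
P(X=3) = 608256/48828125
Sum = 745472/48828125

P(X ≤ 3) = 745472/48828125 ≈ 1.53%


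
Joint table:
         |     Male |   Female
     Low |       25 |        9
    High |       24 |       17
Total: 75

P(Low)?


P(Low) = (25+9)/75 = 34/75

P(Low) = 34/75 ≈ 45.33%


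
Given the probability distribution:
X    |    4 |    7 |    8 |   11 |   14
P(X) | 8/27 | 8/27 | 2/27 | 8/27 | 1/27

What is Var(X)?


E[X] = 206/27
E[X²] = 604/9
Var(X) = E[X²] - (E[X])² = 604/9 - 42436/729 = 6488/729

Var(X) = 6488/729 ≈ 8.8999


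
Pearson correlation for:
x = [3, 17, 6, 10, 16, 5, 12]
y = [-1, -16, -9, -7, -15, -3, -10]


n=7, Σx=69, Σy=-61, Σxy=-774, Σx²=859, Σy²=721
r = (7×(-774) - 69×(-61))/√((7×859 - 69²)(7×721 - (-61)²))
= -1209/√(1252×1326) = -1209/√1660152 ≈ -1209/1288.4689 ≈ -0.9383

r ≈ -0.9383


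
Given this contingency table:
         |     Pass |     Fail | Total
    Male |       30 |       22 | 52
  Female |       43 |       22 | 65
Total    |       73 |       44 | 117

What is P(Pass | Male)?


P(Pass | Male) = 30/(30+22) = 30/52 = 15/26

P(Pass|Male) = 15/26 ≈ 57.69%


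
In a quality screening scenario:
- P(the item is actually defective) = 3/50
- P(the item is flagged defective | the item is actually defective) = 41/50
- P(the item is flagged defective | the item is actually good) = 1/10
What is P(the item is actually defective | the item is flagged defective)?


Using Bayes' theorem:
P(A|B) = P(B|A)·P(A) / P(B)

P(the item is flagged defective) = 41/50 × 3/50 + 1/10 × 47/50
= 123/2500 + 47/500 = 179/1250

P(the item is actually defective|the item is flagged defective) = (123/2500) / (179/1250) = 123/358

P(the item is actually defective|the item is flagged defective) = 123/358 ≈ 34.36%


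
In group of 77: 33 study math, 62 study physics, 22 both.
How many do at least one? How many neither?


|A∪B| = 33+62-22 = 73
Neither = 77-73 = 4

At least one: 73; Neither: 4


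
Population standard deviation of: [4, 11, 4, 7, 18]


Mean = 44/5
  (4-44/5)²=576/25
  (11-44/5)²=121/25
  (4-44/5)²=576/25
  (7-44/5)²=81/25
  (18-44/5)²=2116/25
Σ(x-μ)² = 694/5
σ² = (694/5)/5 = 694/25

σ = √(694/25) ≈ 5.2688


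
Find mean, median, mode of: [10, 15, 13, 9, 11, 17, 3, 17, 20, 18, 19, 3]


Sorted: [3, 3, 9, 10, 11, 13, 15, 17, 17, 18, 19, 20]
Mean = 155/12
Median = 14
Freq: {10: 1, 15: 1, 13: 1, 9: 1, 11: 1, 17: 2, 3: 2, 20: 1, 18: 1, 19: 1}
Mode: [3, 17]

Mean=155/12, Median=14, Mode=[3, 17]


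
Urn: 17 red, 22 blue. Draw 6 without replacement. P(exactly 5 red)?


Hypergeometric: C(17,5)×C(22,1)/C(39,6)
= 6188×22/3262623 = 88/2109

P(X=5) = 88/2109 ≈ 4.17%


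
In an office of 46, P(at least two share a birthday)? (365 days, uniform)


P(all different) = Π(365-i)/365 for i=0..45
= 0.051747
P(match) = 1 - 0.051747 = 0.948253

P ≈ 0.9483 ≈ 94.83%


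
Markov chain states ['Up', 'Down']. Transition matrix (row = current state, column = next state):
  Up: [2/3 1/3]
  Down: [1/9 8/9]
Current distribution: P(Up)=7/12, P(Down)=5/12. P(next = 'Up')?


P(next=Up) = Σᵢ P(now=i)×P(i→Up)
= 7/12×2/3 + 5/12×1/9
= 7/18 + 5/108 = 47/108

P = 47/108 ≈ 0.4352


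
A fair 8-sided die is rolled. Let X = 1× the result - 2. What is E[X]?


E[die] = (1+8)/2 = 9/2
E[X] = 1×9/2 - 2 = 5/2

E[X] = 5/2


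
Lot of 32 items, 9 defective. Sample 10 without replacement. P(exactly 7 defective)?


Hypergeometric: C(9,7)×C(23,3)/C(32,10)
= 36×1771/64512240 = 231/233740

P(X=7) = 231/233740 ≈ 0.10%


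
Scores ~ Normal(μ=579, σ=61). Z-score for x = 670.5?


z = (x - μ)/σ = (670.5 - 579)/61 = 1.5

z = 1.5


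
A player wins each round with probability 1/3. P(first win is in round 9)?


Geometric: P(X=9) = (1-p)^(k-1)×p = (2/3)^8×1/3 = 256/19683

P(X=9) = 256/19683 ≈ 1.30%


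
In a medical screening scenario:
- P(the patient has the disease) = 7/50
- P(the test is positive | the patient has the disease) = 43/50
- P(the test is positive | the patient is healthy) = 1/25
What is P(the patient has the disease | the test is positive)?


Using Bayes' theorem:
P(A|B) = P(B|A)·P(A) / P(B)

P(the test is positive) = 43/50 × 7/50 + 1/25 × 43/50
= 301/2500 + 43/1250 = 387/2500

P(the patient has the disease|the test is positive) = (301/2500) / (387/2500) = 7/9

P(the patient has the disease|the test is positive) = 7/9 ≈ 77.78%


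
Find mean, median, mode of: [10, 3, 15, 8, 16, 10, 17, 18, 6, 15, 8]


Sorted: [3, 6, 8, 8, 10, 10, 15, 15, 16, 17, 18]
Mean = 126/11
Median = 10
Freq: {10: 2, 3: 1, 15: 2, 8: 2, 16: 1, 17: 1, 18: 1, 6: 1}
Mode: [8, 10, 15]

Mean=126/11, Median=10, Mode=[8, 10, 15]


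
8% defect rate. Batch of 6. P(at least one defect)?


P(all good) = (23/25)^6 = 148035889/244140625
P(≥1 defect) = 96104736/244140625

P = 96104736/244140625 ≈ 39.36%


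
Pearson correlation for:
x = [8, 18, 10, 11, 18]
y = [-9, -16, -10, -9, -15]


n=5, Σx=65, Σy=-59, Σxy=-829, Σx²=933, Σy²=743
r = (5×(-829) - 65×(-59))/√((5×933 - 65²)(5×743 - (-59)²))
= -310/√(440×234) = -310/√102960 ≈ -310/320.8738 ≈ -0.9661

r ≈ -0.9661


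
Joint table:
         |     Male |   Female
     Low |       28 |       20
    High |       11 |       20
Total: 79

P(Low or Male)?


P(Low∨Male) = P(Low) + P(Male) - P(Low∧Male)
= (48 + 39 - 28)/79 = 59/79

P = 59/79 ≈ 74.68%


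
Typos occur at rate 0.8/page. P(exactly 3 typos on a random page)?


Poisson(λ=0.8): P(X=3) = e^(-λ)×λ^k/k!
= e^(-0.8) × 0.8^3 / 3!
≈ 0.4493289641 × 0.512 / 6 ≈ 0.038343

P(X=3) ≈ 0.038343 ≈ 3.83%


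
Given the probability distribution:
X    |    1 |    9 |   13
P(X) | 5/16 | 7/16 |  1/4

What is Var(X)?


E[X] = 15/2
E[X²] = 78
Var(X) = E[X²] - (E[X])² = 78 - 225/4 = 87/4

Var(X) = 87/4 ≈ 21.7500


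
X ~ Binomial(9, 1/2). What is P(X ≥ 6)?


P(X ≥ 6) = Σ P(X=i) for i=6..9
P(X=6) = 21/128
P(X=7) = 9/128
P(X=8) = 9/512
P(X=9) = 1/512
Sum = 65/256

P(X ≥ 6) = 65/256 ≈ 25.39%


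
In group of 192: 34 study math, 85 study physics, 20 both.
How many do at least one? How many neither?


|A∪B| = 34+85-20 = 99
Neither = 192-99 = 93

At least one: 99; Neither: 93


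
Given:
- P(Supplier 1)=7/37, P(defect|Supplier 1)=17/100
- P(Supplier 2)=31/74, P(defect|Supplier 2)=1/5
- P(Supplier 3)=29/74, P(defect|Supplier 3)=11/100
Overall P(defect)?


P(B) = Σ P(B|Aᵢ)×P(Aᵢ)
  17/100×7/37 = 119/3700
  1/5×31/74 = 31/370
  11/100×29/74 = 319/7400
Sum = 1177/7400

P(defect) = 1177/7400 ≈ 15.91%


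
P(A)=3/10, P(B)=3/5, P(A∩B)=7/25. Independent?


P(A)×P(B) = 9/50
P(A∩B) = 7/25
Not equal → NOT independent

No, not independent


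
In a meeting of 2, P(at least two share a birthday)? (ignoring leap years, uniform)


P(all different) = Π(365-i)/365 for i=0..1
= 0.997260
P(match) = 1 - 0.997260 = 0.002740

P ≈ 0.0027 ≈ 0.27%


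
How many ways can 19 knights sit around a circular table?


Circular arrangements of 19 distinct objects: fix one position to break rotational symmetry.
(n-1)! = 18! = 6402373705728000

6402373705728000


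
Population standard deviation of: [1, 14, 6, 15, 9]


Mean = 45/5 = 9
  (1-9)²=64
  (14-9)²=25
  (6-9)²=9
  (15-9)²=36
  (9-9)²=0
Σ(x-μ)² = 134
σ² = 134/5

σ = √(134/5) ≈ 5.1769


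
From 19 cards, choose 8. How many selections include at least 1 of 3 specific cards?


Complement: C(19,8) - C(16,8) = 75582 - 12870 = 62712

62712


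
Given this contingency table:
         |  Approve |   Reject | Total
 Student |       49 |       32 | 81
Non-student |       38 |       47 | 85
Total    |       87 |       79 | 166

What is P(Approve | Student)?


P(Approve | Student) = 49/(49+32) = 49/81

P(Approve|Student) = 49/81 ≈ 60.49%


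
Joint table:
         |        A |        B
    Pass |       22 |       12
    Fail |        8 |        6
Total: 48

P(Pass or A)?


P(Pass∨A) = P(Pass) + P(A) - P(Pass∧A)
= (34 + 30 - 22)/48 = 42/48 = 7/8

P = 7/8 ≈ 87.50%


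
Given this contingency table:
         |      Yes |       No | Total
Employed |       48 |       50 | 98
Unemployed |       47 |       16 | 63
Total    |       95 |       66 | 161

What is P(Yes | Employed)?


P(Yes | Employed) = 48/(48+50) = 48/98 = 24/49

P(Yes|Employed) = 24/49 ≈ 48.98%


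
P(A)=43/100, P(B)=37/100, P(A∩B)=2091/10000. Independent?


P(A)×P(B) = 1591/10000
P(A∩B) = 2091/10000
Not equal → NOT independent

No, not independent


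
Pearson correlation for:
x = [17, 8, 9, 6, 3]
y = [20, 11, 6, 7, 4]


n=5, Σx=43, Σy=48, Σxy=536, Σx²=479, Σy²=622
r = (5×536 - 43×48)/√((5×479 - 43²)(5×622 - 48²))
= 616/√(546×806) = 616/√440076 ≈ 616/663.3822 ≈ 0.9286

r ≈ 0.9286


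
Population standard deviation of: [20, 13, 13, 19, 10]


Mean = 75/5 = 15
  (20-15)²=25
  (13-15)²=4
  (13-15)²=4
  (19-15)²=16
  (10-15)²=25
Σ(x-μ)² = 74
σ² = 74/5

σ = √(74/5) ≈ 3.8471


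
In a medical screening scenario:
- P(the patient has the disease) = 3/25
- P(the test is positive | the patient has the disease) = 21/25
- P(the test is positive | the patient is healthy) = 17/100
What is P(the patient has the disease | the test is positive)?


Using Bayes' theorem:
P(A|B) = P(B|A)·P(A) / P(B)

P(the test is positive) = 21/25 × 3/25 + 17/100 × 22/25
= 63/625 + 187/1250 = 313/1250

P(the patient has the disease|the test is positive) = (63/625) / (313/1250) = 126/313

P(the patient has the disease|the test is positive) = 126/313 ≈ 40.26%


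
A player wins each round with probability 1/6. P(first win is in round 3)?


Geometric: P(X=3) = (1-p)^(k-1)×p = (5/6)^2×1/6 = 25/216

P(X=3) = 25/216 ≈ 11.57%


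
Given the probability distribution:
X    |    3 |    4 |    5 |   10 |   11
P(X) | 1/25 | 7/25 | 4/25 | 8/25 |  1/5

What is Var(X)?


E[X] = 186/25
E[X²] = 1626/25
Var(X) = E[X²] - (E[X])² = 1626/25 - 34596/625 = 6054/625

Var(X) = 6054/625 ≈ 9.6864


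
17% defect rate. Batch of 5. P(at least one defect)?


P(all good) = (83/100)^5 = 3939040643/10000000000
P(≥1 defect) = 6060959357/10000000000

P = 6060959357/10000000000 ≈ 60.61%


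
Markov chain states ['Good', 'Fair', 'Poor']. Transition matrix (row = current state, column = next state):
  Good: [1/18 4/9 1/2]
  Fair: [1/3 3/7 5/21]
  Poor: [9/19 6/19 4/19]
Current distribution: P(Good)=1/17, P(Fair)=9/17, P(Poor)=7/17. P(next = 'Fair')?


P(next=Fair) = Σᵢ P(now=i)×P(i→Fair)
= 1/17×4/9 + 9/17×3/7 + 7/17×6/19
= 4/153 + 27/119 + 42/323 = 7795/20349

P = 7795/20349 ≈ 0.3831


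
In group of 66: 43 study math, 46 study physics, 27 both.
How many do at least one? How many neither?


|A∪B| = 43+46-27 = 62
Neither = 66-62 = 4

At least one: 62; Neither: 4


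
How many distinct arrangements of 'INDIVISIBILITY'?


Letters: 14, freq: {'I': 6, 'N': 1, 'D': 1, 'V': 1, 'S': 1, 'B': 1, 'L': 1, 'T': 1, 'Y': 1}
14!/(6!×1!×1!×1!×1!×1!×1!×1!×1!) = 87178291200/720 = 121080960

121080960


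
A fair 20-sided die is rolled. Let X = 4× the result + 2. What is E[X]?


E[die] = (1+20)/2 = 21/2
E[X] = 4×21/2 + 2 = 44

E[X] = 44


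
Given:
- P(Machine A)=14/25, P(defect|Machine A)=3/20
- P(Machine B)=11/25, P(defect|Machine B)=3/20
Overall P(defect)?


P(B) = Σ P(B|Aᵢ)×P(Aᵢ)
  3/20×14/25 = 21/250
  3/20×11/25 = 33/500
Sum = 3/20

P(defect) = 3/20 ≈ 15.00%


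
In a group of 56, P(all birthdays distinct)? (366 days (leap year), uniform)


P(all different) = Π(366-i)/366 for i=0..55
= (366/366)×(365/366)×...×(311/366)
= 0.011818

P ≈ 0.0118 ≈ 1.18%


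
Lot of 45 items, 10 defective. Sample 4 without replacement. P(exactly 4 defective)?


Hypergeometric: C(10,4)×C(35,0)/C(45,4)
= 210×1/148995 = 2/1419

P(X=4) = 2/1419 ≈ 0.14%


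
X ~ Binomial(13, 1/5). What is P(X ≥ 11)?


P(X ≥ 11) = Σ P(X=i) for i=11..13
P(X=11) = 1248/1220703125
P(X=12) = 52/1220703125
P(X=13) = 1/1220703125
Sum = 1301/1220703125

P(X ≥ 11) = 1301/1220703125 ≈ 0.00%


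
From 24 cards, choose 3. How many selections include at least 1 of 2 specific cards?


Complement: C(24,3) - C(22,3) = 2024 - 1540 = 484

484


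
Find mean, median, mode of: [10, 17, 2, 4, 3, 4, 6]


Sorted: [2, 3, 4, 4, 6, 10, 17]
Mean = 46/7
Median = 4
Freq: {10: 1, 17: 1, 2: 1, 4: 2, 3: 1, 6: 1}
Mode: [4]

Mean=46/7, Median=4, Mode=4


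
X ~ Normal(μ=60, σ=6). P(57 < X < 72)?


z₁=(57-60)/6=-0.5, z₂=(72-60)/6=2.0
P = Φ(2.0) - Φ(-0.5) = 0.977250 - 0.308538 = 0.668712 ≈ 0.6687

P(57 < X < 72) ≈ 0.6687


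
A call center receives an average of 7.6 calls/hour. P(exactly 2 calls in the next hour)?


Poisson(λ=7.6): P(X=2) = e^(-λ)×λ^k/k!
= e^(-7.6) × 7.6^2 / 2!
≈ 0.0005004514334 × 57.76 / 2 ≈ 0.014453

P(X=2) ≈ 0.014453 ≈ 1.45%


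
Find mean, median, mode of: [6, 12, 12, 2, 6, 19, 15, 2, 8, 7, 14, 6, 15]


Sorted: [2, 2, 6, 6, 6, 7, 8, 12, 12, 14, 15, 15, 19]
Mean = 124/13
Median = 8
Freq: {6: 3, 12: 2, 2: 2, 19: 1, 15: 2, 8: 1, 7: 1, 14: 1}
Mode: [6]

Mean=124/13, Median=8, Mode=6


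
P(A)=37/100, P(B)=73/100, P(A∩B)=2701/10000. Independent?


P(A)×P(B) = 2701/10000
P(A∩B) = 2701/10000
Equal ✓ → Independent

Yes, independent


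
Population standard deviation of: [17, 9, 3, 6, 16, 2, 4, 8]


Mean = 65/8
  (17-65/8)²=5041/64
  (9-65/8)²=49/64
  (3-65/8)²=1681/64
  (6-65/8)²=289/64
  (16-65/8)²=3969/64
  (2-65/8)²=2401/64
  (4-65/8)²=1089/64
  (8-65/8)²=1/64
Σ(x-μ)² = 1815/8
σ² = (1815/8)/8 = 1815/64

σ = √(1815/64) ≈ 5.3254


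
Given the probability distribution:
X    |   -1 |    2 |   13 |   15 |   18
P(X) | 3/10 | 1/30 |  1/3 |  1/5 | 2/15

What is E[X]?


E[X] = Σ x·P(X=x)
= (-1)×(3/10) + (2)×(1/30) + (13)×(1/3) + (15)×(1/5) + (18)×(2/15)
= 19/2

E[X] = 19/2


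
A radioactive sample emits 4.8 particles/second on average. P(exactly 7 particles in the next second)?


Poisson(λ=4.8): P(X=7) = e^(-λ)×λ^k/k!
= e^(-4.8) × 4.8^7 / 7!
≈ 0.008229747049 × 58706.8342272 / 5040 ≈ 0.095862

P(X=7) ≈ 0.095862 ≈ 9.59%


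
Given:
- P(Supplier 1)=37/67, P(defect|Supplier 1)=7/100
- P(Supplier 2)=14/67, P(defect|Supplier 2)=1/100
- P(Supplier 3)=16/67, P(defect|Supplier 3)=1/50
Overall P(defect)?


P(B) = Σ P(B|Aᵢ)×P(Aᵢ)
  7/100×37/67 = 259/6700
  1/100×14/67 = 7/3350
  1/50×16/67 = 8/1675
Sum = 61/1340

P(defect) = 61/1340 ≈ 4.55%


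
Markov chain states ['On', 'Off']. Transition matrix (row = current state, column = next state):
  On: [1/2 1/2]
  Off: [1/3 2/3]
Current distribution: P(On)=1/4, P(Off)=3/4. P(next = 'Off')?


P(next=Off) = Σᵢ P(now=i)×P(i→Off)
= 1/4×1/2 + 3/4×2/3
= 1/8 + 1/2 = 5/8

P = 5/8 ≈ 0.6250


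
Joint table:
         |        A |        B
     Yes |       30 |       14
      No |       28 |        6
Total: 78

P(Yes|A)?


P(Yes|A) = 30/(30+28) = 30/58 = 15/29

P = 15/29 ≈ 51.72%


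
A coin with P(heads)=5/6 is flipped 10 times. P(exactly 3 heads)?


Binomial: P(X=3) = C(10,3)×p^3×(1-p)^7
= 120 × 125/216 × 1/279936 = 625/2519424

P(X=3) = 625/2519424 ≈ 0.02%


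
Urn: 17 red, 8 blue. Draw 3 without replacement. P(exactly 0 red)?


Hypergeometric: C(17,0)×C(8,3)/C(25,3)
= 1×56/2300 = 14/575

P(X=0) = 14/575 ≈ 2.43%


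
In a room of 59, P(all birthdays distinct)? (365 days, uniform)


P(all different) = Π(365-i)/365 for i=0..58
= (365/365)×(364/365)×...×(307/365)
= 0.007011

P ≈ 0.0070 ≈ 0.70%


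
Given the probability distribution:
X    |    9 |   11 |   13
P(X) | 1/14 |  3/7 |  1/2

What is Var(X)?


E[X] = 83/7
E[X²] = 995/7
Var(X) = E[X²] - (E[X])² = 995/7 - 6889/49 = 76/49

Var(X) = 76/49 ≈ 1.5510


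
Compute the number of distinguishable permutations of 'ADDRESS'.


Letters: 7, freq: {'A': 1, 'D': 2, 'R': 1, 'E': 1, 'S': 2}
7!/(1!×2!×1!×1!×2!) = 5040/4 = 1260

1260


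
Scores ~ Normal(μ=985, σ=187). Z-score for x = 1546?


z = (x - μ)/σ = (1546 - 985)/187 = 3.0

z = 3.0


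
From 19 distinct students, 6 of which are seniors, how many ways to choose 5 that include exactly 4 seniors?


Choose 4 of the 6 seniors and 1 of the other 13 students:
C(6,4)×C(13,1) = 15×13 = 195

195


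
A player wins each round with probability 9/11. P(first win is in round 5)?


Geometric: P(X=5) = (1-p)^(k-1)×p = (2/11)^4×9/11 = 144/161051

P(X=5) = 144/161051 ≈ 0.09%


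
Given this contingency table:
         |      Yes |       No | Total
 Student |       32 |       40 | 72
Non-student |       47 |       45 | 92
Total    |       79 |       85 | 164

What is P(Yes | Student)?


P(Yes | Student) = 32/(32+40) = 32/72 = 4/9

P(Yes|Student) = 4/9 ≈ 44.44%


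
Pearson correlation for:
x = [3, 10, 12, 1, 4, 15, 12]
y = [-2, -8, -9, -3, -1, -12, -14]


n=7, Σx=57, Σy=-49, Σxy=-549, Σx²=639, Σy²=499
r = (7×(-549) - 57×(-49))/√((7×639 - 57²)(7×499 - (-49)²))
= -1050/√(1224×1092) = -1050/√1336608 ≈ -1050/1156.1176 ≈ -0.9082

r ≈ -0.9082


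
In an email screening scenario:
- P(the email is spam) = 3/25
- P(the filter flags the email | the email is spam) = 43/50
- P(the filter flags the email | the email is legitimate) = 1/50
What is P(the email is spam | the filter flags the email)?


Using Bayes' theorem:
P(A|B) = P(B|A)·P(A) / P(B)

P(the filter flags the email) = 43/50 × 3/25 + 1/50 × 22/25
= 129/1250 + 11/625 = 151/1250

P(the email is spam|the filter flags the email) = (129/1250) / (151/1250) = 129/151

P(the email is spam|the filter flags the email) = 129/151 ≈ 85.43%


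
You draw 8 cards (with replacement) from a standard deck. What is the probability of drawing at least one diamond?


P(not a diamond) = 39/52 = 3/4
P(none in 8 draws) = (3/4)^8 = 6561/65536
P(≥1 diamond) = 1 - 6561/65536 = 58975/65536

P = 58975/65536 ≈ 89.99%


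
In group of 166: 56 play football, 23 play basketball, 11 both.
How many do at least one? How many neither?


|A∪B| = 56+23-11 = 68
Neither = 166-68 = 98

At least one: 68; Neither: 98


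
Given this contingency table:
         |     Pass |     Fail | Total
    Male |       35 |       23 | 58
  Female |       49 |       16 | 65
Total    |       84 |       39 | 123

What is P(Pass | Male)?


P(Pass | Male) = 35/(35+23) = 35/58

P(Pass|Male) = 35/58 ≈ 60.34%


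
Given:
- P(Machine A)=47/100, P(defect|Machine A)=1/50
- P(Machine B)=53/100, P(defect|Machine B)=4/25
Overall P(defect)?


P(B) = Σ P(B|Aᵢ)×P(Aᵢ)
  1/50×47/100 = 47/5000
  4/25×53/100 = 53/625
Sum = 471/5000

P(defect) = 471/5000 ≈ 9.42%


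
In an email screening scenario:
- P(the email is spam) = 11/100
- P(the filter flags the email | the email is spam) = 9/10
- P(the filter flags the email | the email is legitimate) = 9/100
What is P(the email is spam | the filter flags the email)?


Using Bayes' theorem:
P(A|B) = P(B|A)·P(A) / P(B)

P(the filter flags the email) = 9/10 × 11/100 + 9/100 × 89/100
= 99/1000 + 801/10000 = 1791/10000

P(the email is spam|the filter flags the email) = (99/1000) / (1791/10000) = 110/199

P(the email is spam|the filter flags the email) = 110/199 ≈ 55.28%


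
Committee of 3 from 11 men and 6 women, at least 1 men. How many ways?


Count by #men:
  1M,2W: C(11,1)×C(6,2)=165
  2M,1W: C(11,2)×C(6,1)=330
  3M,0W: C(11,3)×C(6,0)=165
Total = 660

660


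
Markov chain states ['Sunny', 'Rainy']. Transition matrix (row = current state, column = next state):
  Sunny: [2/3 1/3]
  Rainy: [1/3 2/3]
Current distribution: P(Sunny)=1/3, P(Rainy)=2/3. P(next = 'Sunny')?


P(next=Sunny) = Σᵢ P(now=i)×P(i→Sunny)
= 1/3×2/3 + 2/3×1/3
= 2/9 + 2/9 = 4/9

P = 4/9 ≈ 0.4444


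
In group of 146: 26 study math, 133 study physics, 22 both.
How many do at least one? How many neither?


|A∪B| = 26+133-22 = 137
Neither = 146-137 = 9

At least one: 137; Neither: 9
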